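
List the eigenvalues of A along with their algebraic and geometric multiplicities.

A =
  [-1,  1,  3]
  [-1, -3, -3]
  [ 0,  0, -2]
λ = -2: alg = 3, geom = 2

Step 1 — factor the characteristic polynomial to read off the algebraic multiplicities:
  χ_A(x) = (x + 2)^3

Step 2 — compute geometric multiplicities via the rank-nullity identity g(λ) = n − rank(A − λI):
  rank(A − (-2)·I) = 1, so dim ker(A − (-2)·I) = n − 1 = 2

Summary:
  λ = -2: algebraic multiplicity = 3, geometric multiplicity = 2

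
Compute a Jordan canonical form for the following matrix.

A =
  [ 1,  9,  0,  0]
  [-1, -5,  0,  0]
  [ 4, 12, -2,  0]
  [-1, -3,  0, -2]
J_2(-2) ⊕ J_1(-2) ⊕ J_1(-2)

The characteristic polynomial is
  det(x·I − A) = x^4 + 8*x^3 + 24*x^2 + 32*x + 16 = (x + 2)^4

Eigenvalues and multiplicities (the geometric multiplicity of λ is n − rank(A − λI), which equals the number of Jordan blocks for λ):
  λ = -2: algebraic multiplicity = 4, geometric multiplicity = 3

Determining the block sizes for each eigenvalue:
  λ = -2: 3 blocks summing to 4 forces exactly one block of size 2 and the rest size 1 → block sizes [2, 1, 1]

Assembling the blocks gives a Jordan form
J =
  [-2,  1,  0,  0]
  [ 0, -2,  0,  0]
  [ 0,  0, -2,  0]
  [ 0,  0,  0, -2]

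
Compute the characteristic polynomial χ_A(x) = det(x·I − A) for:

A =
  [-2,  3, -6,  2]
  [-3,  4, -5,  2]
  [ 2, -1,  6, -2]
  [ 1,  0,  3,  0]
x^4 - 8*x^3 + 24*x^2 - 32*x + 16

Expanding det(x·I − A) (e.g. by cofactor expansion or by noting that A is similar to its Jordan form J, which has the same characteristic polynomial as A) gives
  χ_A(x) = x^4 - 8*x^3 + 24*x^2 - 32*x + 16
which factors as (x - 2)^4. The eigenvalues (with algebraic multiplicities) are λ = 2 with multiplicity 4.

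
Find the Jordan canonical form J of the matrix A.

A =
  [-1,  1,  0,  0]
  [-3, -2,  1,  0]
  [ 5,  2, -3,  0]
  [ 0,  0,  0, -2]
J_3(-2) ⊕ J_1(-2)

The characteristic polynomial is
  det(x·I − A) = x^4 + 8*x^3 + 24*x^2 + 32*x + 16 = (x + 2)^4

Eigenvalues and multiplicities (the geometric multiplicity of λ is n − rank(A − λI), which equals the number of Jordan blocks for λ):
  λ = -2: algebraic multiplicity = 4, geometric multiplicity = 2

Determining the block sizes for each eigenvalue:
  λ = -2: with am = 4 and gm = 2, the partition is not yet determined (e.g. several partitions of 4 into 2 parts exist). Let N = A − (-2)·I. Computing rank(N^1) = 2, rank(N^2) = 1, rank(N^3) = 0; the number of blocks of size ≥ j is rank(N^{j−1}) − rank(N^j), giving [2, 1, 1]. So we have 1 block(s) of size 3, 1 block(s) of size 1 → block sizes [3, 1]

Assembling the blocks gives a Jordan form
J =
  [-2,  1,  0,  0]
  [ 0, -2,  1,  0]
  [ 0,  0, -2,  0]
  [ 0,  0,  0, -2]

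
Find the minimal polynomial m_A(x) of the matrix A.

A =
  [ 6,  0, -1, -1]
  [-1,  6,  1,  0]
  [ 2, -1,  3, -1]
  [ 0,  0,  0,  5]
x^3 - 15*x^2 + 75*x - 125

The characteristic polynomial is χ_A(x) = (x - 5)^4, so the eigenvalues are known. The minimal polynomial is
  m_A(x) = Π_λ (x − λ)^{k_λ}
where k_λ is the size of the *largest* Jordan block for λ (equivalently, the smallest k with (A − λI)^k v = 0 for every generalised eigenvector v of λ).

  λ = 5: largest Jordan block has size 3, contributing (x − 5)^3

So m_A(x) = (x - 5)^3 = x^3 - 15*x^2 + 75*x - 125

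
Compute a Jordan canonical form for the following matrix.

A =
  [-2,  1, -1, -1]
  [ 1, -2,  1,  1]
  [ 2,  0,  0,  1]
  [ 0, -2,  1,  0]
J_2(-1) ⊕ J_2(-1)

The characteristic polynomial is
  det(x·I − A) = x^4 + 4*x^3 + 6*x^2 + 4*x + 1 = (x + 1)^4

Eigenvalues and multiplicities (the geometric multiplicity of λ is n − rank(A − λI), which equals the number of Jordan blocks for λ):
  λ = -1: algebraic multiplicity = 4, geometric multiplicity = 2

Determining the block sizes for each eigenvalue:
  λ = -1: with am = 4 and gm = 2, the partition is not yet determined (e.g. several partitions of 4 into 2 parts exist). Let N = A − (-1)·I. Computing rank(N^1) = 2, rank(N^2) = 0; the number of blocks of size ≥ j is rank(N^{j−1}) − rank(N^j), giving [2, 2]. So we have 2 block(s) of size 2 → block sizes [2, 2]

Assembling the blocks gives a Jordan form
J =
  [-1,  1,  0,  0]
  [ 0, -1,  0,  0]
  [ 0,  0, -1,  1]
  [ 0,  0,  0, -1]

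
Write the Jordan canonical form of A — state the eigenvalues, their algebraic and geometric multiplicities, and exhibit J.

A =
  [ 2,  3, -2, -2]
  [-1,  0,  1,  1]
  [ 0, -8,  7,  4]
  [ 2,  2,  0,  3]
J_3(3) ⊕ J_1(3)

The characteristic polynomial is
  det(x·I − A) = x^4 - 12*x^3 + 54*x^2 - 108*x + 81 = (x - 3)^4

Eigenvalues and multiplicities (the geometric multiplicity of λ is n − rank(A − λI), which equals the number of Jordan blocks for λ):
  λ = 3: algebraic multiplicity = 4, geometric multiplicity = 2

Determining the block sizes for each eigenvalue:
  λ = 3: with am = 4 and gm = 2, the partition is not yet determined (e.g. several partitions of 4 into 2 parts exist). Let N = A − (3)·I. Computing rank(N^1) = 2, rank(N^2) = 1, rank(N^3) = 0; the number of blocks of size ≥ j is rank(N^{j−1}) − rank(N^j), giving [2, 1, 1]. So we have 1 block(s) of size 3, 1 block(s) of size 1 → block sizes [3, 1]

Assembling the blocks gives a Jordan form
J =
  [3, 1, 0, 0]
  [0, 3, 1, 0]
  [0, 0, 3, 0]
  [0, 0, 0, 3]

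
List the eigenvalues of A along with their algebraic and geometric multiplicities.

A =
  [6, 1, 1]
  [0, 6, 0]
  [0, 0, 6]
λ = 6: alg = 3, geom = 2

Step 1 — factor the characteristic polynomial to read off the algebraic multiplicities:
  χ_A(x) = (x - 6)^3

Step 2 — compute geometric multiplicities via the rank-nullity identity g(λ) = n − rank(A − λI):
  rank(A − (6)·I) = 1, so dim ker(A − (6)·I) = n − 1 = 2

Summary:
  λ = 6: algebraic multiplicity = 3, geometric multiplicity = 2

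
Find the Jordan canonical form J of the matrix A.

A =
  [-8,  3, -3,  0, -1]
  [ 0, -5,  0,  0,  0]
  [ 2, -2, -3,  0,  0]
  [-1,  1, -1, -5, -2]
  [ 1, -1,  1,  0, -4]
J_3(-5) ⊕ J_1(-5) ⊕ J_1(-5)

The characteristic polynomial is
  det(x·I − A) = x^5 + 25*x^4 + 250*x^3 + 1250*x^2 + 3125*x + 3125 = (x + 5)^5

Eigenvalues and multiplicities (the geometric multiplicity of λ is n − rank(A − λI), which equals the number of Jordan blocks for λ):
  λ = -5: algebraic multiplicity = 5, geometric multiplicity = 3

Determining the block sizes for each eigenvalue:
  λ = -5: with am = 5 and gm = 3, the partition is not yet determined (e.g. several partitions of 5 into 3 parts exist). Let N = A − (-5)·I. Computing rank(N^1) = 2, rank(N^2) = 1, rank(N^3) = 0; the number of blocks of size ≥ j is rank(N^{j−1}) − rank(N^j), giving [3, 1, 1]. So we have 1 block(s) of size 3, 2 block(s) of size 1 → block sizes [3, 1, 1]

Assembling the blocks gives a Jordan form
J =
  [-5,  1,  0,  0,  0]
  [ 0, -5,  1,  0,  0]
  [ 0,  0, -5,  0,  0]
  [ 0,  0,  0, -5,  0]
  [ 0,  0,  0,  0, -5]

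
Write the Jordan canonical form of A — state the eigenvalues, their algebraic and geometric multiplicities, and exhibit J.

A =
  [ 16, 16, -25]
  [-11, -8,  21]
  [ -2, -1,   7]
J_3(5)

The characteristic polynomial is
  det(x·I − A) = x^3 - 15*x^2 + 75*x - 125 = (x - 5)^3

Eigenvalues and multiplicities (the geometric multiplicity of λ is n − rank(A − λI), which equals the number of Jordan blocks for λ):
  λ = 5: algebraic multiplicity = 3, geometric multiplicity = 1

Determining the block sizes for each eigenvalue:
  λ = 5: one block (gm = 1), so the single block has size am = 3 → block sizes [3]

Assembling the blocks gives a Jordan form
J =
  [5, 1, 0]
  [0, 5, 1]
  [0, 0, 5]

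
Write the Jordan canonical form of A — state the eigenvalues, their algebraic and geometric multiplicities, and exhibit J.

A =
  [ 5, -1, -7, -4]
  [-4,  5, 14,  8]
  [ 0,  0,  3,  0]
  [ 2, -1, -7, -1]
J_2(3) ⊕ J_1(3) ⊕ J_1(3)

The characteristic polynomial is
  det(x·I − A) = x^4 - 12*x^3 + 54*x^2 - 108*x + 81 = (x - 3)^4

Eigenvalues and multiplicities (the geometric multiplicity of λ is n − rank(A − λI), which equals the number of Jordan blocks for λ):
  λ = 3: algebraic multiplicity = 4, geometric multiplicity = 3

Determining the block sizes for each eigenvalue:
  λ = 3: 3 blocks summing to 4 forces exactly one block of size 2 and the rest size 1 → block sizes [2, 1, 1]

Assembling the blocks gives a Jordan form
J =
  [3, 1, 0, 0]
  [0, 3, 0, 0]
  [0, 0, 3, 0]
  [0, 0, 0, 3]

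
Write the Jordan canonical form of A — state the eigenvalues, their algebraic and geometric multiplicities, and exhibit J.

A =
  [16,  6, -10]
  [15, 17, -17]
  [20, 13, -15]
J_3(6)

The characteristic polynomial is
  det(x·I − A) = x^3 - 18*x^2 + 108*x - 216 = (x - 6)^3

Eigenvalues and multiplicities (the geometric multiplicity of λ is n − rank(A − λI), which equals the number of Jordan blocks for λ):
  λ = 6: algebraic multiplicity = 3, geometric multiplicity = 1

Determining the block sizes for each eigenvalue:
  λ = 6: one block (gm = 1), so the single block has size am = 3 → block sizes [3]

Assembling the blocks gives a Jordan form
J =
  [6, 1, 0]
  [0, 6, 1]
  [0, 0, 6]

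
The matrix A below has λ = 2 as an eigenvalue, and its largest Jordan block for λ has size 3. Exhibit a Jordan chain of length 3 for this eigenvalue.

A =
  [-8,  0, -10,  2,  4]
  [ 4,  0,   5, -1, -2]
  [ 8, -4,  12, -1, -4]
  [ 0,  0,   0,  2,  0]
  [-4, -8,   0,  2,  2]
A Jordan chain for λ = 2 of length 3:
v_1 = (-2, 1, 2, 0, 0)ᵀ
v_2 = (2, -1, -1, 0, 2)ᵀ
v_3 = (0, 0, 0, 1, 0)ᵀ

Let N = A − (2)·I. We want v_3 with N^3 v_3 = 0 but N^2 v_3 ≠ 0; then v_{j-1} := N · v_j for j = 3, …, 2.

Pick v_3 = (0, 0, 0, 1, 0)ᵀ.
Then v_2 = N · v_3 = (2, -1, -1, 0, 2)ᵀ.
Then v_1 = N · v_2 = (-2, 1, 2, 0, 0)ᵀ.

Sanity check: (A − (2)·I) v_1 = (0, 0, 0, 0, 0)ᵀ = 0. ✓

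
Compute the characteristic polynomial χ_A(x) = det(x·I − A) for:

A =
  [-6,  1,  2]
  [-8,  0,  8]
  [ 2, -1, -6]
x^3 + 12*x^2 + 48*x + 64

Expanding det(x·I − A) (e.g. by cofactor expansion or by noting that A is similar to its Jordan form J, which has the same characteristic polynomial as A) gives
  χ_A(x) = x^3 + 12*x^2 + 48*x + 64
which factors as (x + 4)^3. The eigenvalues (with algebraic multiplicities) are λ = -4 with multiplicity 3.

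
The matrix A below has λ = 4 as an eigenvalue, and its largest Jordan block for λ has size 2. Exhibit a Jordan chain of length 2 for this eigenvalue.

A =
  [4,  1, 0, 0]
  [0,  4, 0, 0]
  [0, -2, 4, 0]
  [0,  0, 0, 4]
A Jordan chain for λ = 4 of length 2:
v_1 = (1, 0, -2, 0)ᵀ
v_2 = (0, 1, 0, 0)ᵀ

Let N = A − (4)·I. We want v_2 with N^2 v_2 = 0 but N^1 v_2 ≠ 0; then v_{j-1} := N · v_j for j = 2, …, 2.

Pick v_2 = (0, 1, 0, 0)ᵀ.
Then v_1 = N · v_2 = (1, 0, -2, 0)ᵀ.

Sanity check: (A − (4)·I) v_1 = (0, 0, 0, 0)ᵀ = 0. ✓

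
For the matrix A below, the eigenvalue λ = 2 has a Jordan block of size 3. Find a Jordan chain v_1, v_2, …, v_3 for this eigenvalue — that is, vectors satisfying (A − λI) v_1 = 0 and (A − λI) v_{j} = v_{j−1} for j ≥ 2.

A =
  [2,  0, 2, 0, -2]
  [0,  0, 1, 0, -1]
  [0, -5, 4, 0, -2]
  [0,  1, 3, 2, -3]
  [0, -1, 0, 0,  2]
A Jordan chain for λ = 2 of length 3:
v_1 = (-8, 0, 2, -14, 2)ᵀ
v_2 = (0, -2, -5, 1, -1)ᵀ
v_3 = (0, 1, 0, 0, 0)ᵀ

Let N = A − (2)·I. We want v_3 with N^3 v_3 = 0 but N^2 v_3 ≠ 0; then v_{j-1} := N · v_j for j = 3, …, 2.

Pick v_3 = (0, 1, 0, 0, 0)ᵀ.
Then v_2 = N · v_3 = (0, -2, -5, 1, -1)ᵀ.
Then v_1 = N · v_2 = (-8, 0, 2, -14, 2)ᵀ.

Sanity check: (A − (2)·I) v_1 = (0, 0, 0, 0, 0)ᵀ = 0. ✓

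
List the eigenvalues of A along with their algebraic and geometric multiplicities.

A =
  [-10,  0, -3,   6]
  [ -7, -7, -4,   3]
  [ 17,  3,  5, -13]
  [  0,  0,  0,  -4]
λ = -4: alg = 4, geom = 2

Step 1 — factor the characteristic polynomial to read off the algebraic multiplicities:
  χ_A(x) = (x + 4)^4

Step 2 — compute geometric multiplicities via the rank-nullity identity g(λ) = n − rank(A − λI):
  rank(A − (-4)·I) = 2, so dim ker(A − (-4)·I) = n − 2 = 2

Summary:
  λ = -4: algebraic multiplicity = 4, geometric multiplicity = 2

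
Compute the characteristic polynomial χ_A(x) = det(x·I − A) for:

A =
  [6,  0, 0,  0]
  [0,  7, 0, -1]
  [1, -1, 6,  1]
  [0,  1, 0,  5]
x^4 - 24*x^3 + 216*x^2 - 864*x + 1296

Expanding det(x·I − A) (e.g. by cofactor expansion or by noting that A is similar to its Jordan form J, which has the same characteristic polynomial as A) gives
  χ_A(x) = x^4 - 24*x^3 + 216*x^2 - 864*x + 1296
which factors as (x - 6)^4. The eigenvalues (with algebraic multiplicities) are λ = 6 with multiplicity 4.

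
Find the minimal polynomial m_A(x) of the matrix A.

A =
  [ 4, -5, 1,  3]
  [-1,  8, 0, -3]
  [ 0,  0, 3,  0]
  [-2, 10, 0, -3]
x^3 - 9*x^2 + 27*x - 27

The characteristic polynomial is χ_A(x) = (x - 3)^4, so the eigenvalues are known. The minimal polynomial is
  m_A(x) = Π_λ (x − λ)^{k_λ}
where k_λ is the size of the *largest* Jordan block for λ (equivalently, the smallest k with (A − λI)^k v = 0 for every generalised eigenvector v of λ).

  λ = 3: largest Jordan block has size 3, contributing (x − 3)^3

So m_A(x) = (x - 3)^3 = x^3 - 9*x^2 + 27*x - 27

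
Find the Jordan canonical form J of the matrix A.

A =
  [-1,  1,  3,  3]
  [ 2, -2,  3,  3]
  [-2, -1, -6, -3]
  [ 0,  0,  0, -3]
J_2(-3) ⊕ J_1(-3) ⊕ J_1(-3)

The characteristic polynomial is
  det(x·I − A) = x^4 + 12*x^3 + 54*x^2 + 108*x + 81 = (x + 3)^4

Eigenvalues and multiplicities (the geometric multiplicity of λ is n − rank(A − λI), which equals the number of Jordan blocks for λ):
  λ = -3: algebraic multiplicity = 4, geometric multiplicity = 3

Determining the block sizes for each eigenvalue:
  λ = -3: 3 blocks summing to 4 forces exactly one block of size 2 and the rest size 1 → block sizes [2, 1, 1]

Assembling the blocks gives a Jordan form
J =
  [-3,  1,  0,  0]
  [ 0, -3,  0,  0]
  [ 0,  0, -3,  0]
  [ 0,  0,  0, -3]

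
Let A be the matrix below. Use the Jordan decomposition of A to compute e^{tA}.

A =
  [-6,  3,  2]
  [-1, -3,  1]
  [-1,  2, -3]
e^{tA} =
  [-t^2*exp(-4*t)/2 - 2*t*exp(-4*t) + exp(-4*t), t^2*exp(-4*t)/2 + 3*t*exp(-4*t), t^2*exp(-4*t)/2 + 2*t*exp(-4*t)]
  [-t*exp(-4*t), t*exp(-4*t) + exp(-4*t), t*exp(-4*t)]
  [-t^2*exp(-4*t)/2 - t*exp(-4*t), t^2*exp(-4*t)/2 + 2*t*exp(-4*t), t^2*exp(-4*t)/2 + t*exp(-4*t) + exp(-4*t)]

Strategy: write A = P · J · P⁻¹ where J is a Jordan canonical form, so e^{tA} = P · e^{tJ} · P⁻¹, and e^{tJ} can be computed block-by-block.

A has Jordan form
J =
  [-4,  1,  0]
  [ 0, -4,  1]
  [ 0,  0, -4]
(up to reordering of blocks).

Per-block formulas:
  For a 3×3 Jordan block J_3(-4): exp(t · J_3(-4)) = e^(-4t)·(I + t·N + (t^2/2)·N^2), where N is the 3×3 nilpotent shift.

After assembling e^{tJ} and conjugating by P, we get:

e^{tA} =
  [-t^2*exp(-4*t)/2 - 2*t*exp(-4*t) + exp(-4*t), t^2*exp(-4*t)/2 + 3*t*exp(-4*t), t^2*exp(-4*t)/2 + 2*t*exp(-4*t)]
  [-t*exp(-4*t), t*exp(-4*t) + exp(-4*t), t*exp(-4*t)]
  [-t^2*exp(-4*t)/2 - t*exp(-4*t), t^2*exp(-4*t)/2 + 2*t*exp(-4*t), t^2*exp(-4*t)/2 + t*exp(-4*t) + exp(-4*t)]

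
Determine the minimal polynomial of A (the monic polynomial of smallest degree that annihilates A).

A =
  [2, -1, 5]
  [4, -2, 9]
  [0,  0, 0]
x^3

The characteristic polynomial is χ_A(x) = x^3, so the eigenvalues are known. The minimal polynomial is
  m_A(x) = Π_λ (x − λ)^{k_λ}
where k_λ is the size of the *largest* Jordan block for λ (equivalently, the smallest k with (A − λI)^k v = 0 for every generalised eigenvector v of λ).

  λ = 0: largest Jordan block has size 3, contributing (x − 0)^3

So m_A(x) = x^3 = x^3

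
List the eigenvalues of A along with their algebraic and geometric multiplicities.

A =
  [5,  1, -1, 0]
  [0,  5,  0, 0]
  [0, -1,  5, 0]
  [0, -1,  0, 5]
λ = 5: alg = 4, geom = 2

Step 1 — factor the characteristic polynomial to read off the algebraic multiplicities:
  χ_A(x) = (x - 5)^4

Step 2 — compute geometric multiplicities via the rank-nullity identity g(λ) = n − rank(A − λI):
  rank(A − (5)·I) = 2, so dim ker(A − (5)·I) = n − 2 = 2

Summary:
  λ = 5: algebraic multiplicity = 4, geometric multiplicity = 2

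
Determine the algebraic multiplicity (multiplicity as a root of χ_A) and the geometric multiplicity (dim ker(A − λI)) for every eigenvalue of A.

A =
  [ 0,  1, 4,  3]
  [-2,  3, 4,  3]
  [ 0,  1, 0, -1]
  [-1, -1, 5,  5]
λ = 2: alg = 4, geom = 2

Step 1 — factor the characteristic polynomial to read off the algebraic multiplicities:
  χ_A(x) = (x - 2)^4

Step 2 — compute geometric multiplicities via the rank-nullity identity g(λ) = n − rank(A − λI):
  rank(A − (2)·I) = 2, so dim ker(A − (2)·I) = n − 2 = 2

Summary:
  λ = 2: algebraic multiplicity = 4, geometric multiplicity = 2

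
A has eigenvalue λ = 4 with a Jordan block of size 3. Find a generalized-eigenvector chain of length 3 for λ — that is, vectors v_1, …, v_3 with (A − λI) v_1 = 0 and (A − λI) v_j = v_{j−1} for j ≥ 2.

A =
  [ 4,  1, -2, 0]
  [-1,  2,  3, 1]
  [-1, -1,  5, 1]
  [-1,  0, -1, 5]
A Jordan chain for λ = 4 of length 3:
v_1 = (1, -2, -1, 0)ᵀ
v_2 = (0, -1, -1, -1)ᵀ
v_3 = (1, 0, 0, 0)ᵀ

Let N = A − (4)·I. We want v_3 with N^3 v_3 = 0 but N^2 v_3 ≠ 0; then v_{j-1} := N · v_j for j = 3, …, 2.

Pick v_3 = (1, 0, 0, 0)ᵀ.
Then v_2 = N · v_3 = (0, -1, -1, -1)ᵀ.
Then v_1 = N · v_2 = (1, -2, -1, 0)ᵀ.

Sanity check: (A − (4)·I) v_1 = (0, 0, 0, 0)ᵀ = 0. ✓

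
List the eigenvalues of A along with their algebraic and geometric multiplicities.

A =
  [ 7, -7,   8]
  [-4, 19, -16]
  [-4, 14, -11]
λ = 5: alg = 3, geom = 2

Step 1 — factor the characteristic polynomial to read off the algebraic multiplicities:
  χ_A(x) = (x - 5)^3

Step 2 — compute geometric multiplicities via the rank-nullity identity g(λ) = n − rank(A − λI):
  rank(A − (5)·I) = 1, so dim ker(A − (5)·I) = n − 1 = 2

Summary:
  λ = 5: algebraic multiplicity = 3, geometric multiplicity = 2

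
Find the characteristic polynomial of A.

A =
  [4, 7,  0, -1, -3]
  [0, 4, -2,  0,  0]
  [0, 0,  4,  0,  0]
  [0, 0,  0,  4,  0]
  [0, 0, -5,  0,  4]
x^5 - 20*x^4 + 160*x^3 - 640*x^2 + 1280*x - 1024

Expanding det(x·I − A) (e.g. by cofactor expansion or by noting that A is similar to its Jordan form J, which has the same characteristic polynomial as A) gives
  χ_A(x) = x^5 - 20*x^4 + 160*x^3 - 640*x^2 + 1280*x - 1024
which factors as (x - 4)^5. The eigenvalues (with algebraic multiplicities) are λ = 4 with multiplicity 5.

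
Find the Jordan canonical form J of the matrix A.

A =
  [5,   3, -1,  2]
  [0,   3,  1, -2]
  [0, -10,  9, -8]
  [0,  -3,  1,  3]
J_3(5) ⊕ J_1(5)

The characteristic polynomial is
  det(x·I − A) = x^4 - 20*x^3 + 150*x^2 - 500*x + 625 = (x - 5)^4

Eigenvalues and multiplicities (the geometric multiplicity of λ is n − rank(A − λI), which equals the number of Jordan blocks for λ):
  λ = 5: algebraic multiplicity = 4, geometric multiplicity = 2

Determining the block sizes for each eigenvalue:
  λ = 5: with am = 4 and gm = 2, the partition is not yet determined (e.g. several partitions of 4 into 2 parts exist). Let N = A − (5)·I. Computing rank(N^1) = 2, rank(N^2) = 1, rank(N^3) = 0; the number of blocks of size ≥ j is rank(N^{j−1}) − rank(N^j), giving [2, 1, 1]. So we have 1 block(s) of size 3, 1 block(s) of size 1 → block sizes [3, 1]

Assembling the blocks gives a Jordan form
J =
  [5, 1, 0, 0]
  [0, 5, 1, 0]
  [0, 0, 5, 0]
  [0, 0, 0, 5]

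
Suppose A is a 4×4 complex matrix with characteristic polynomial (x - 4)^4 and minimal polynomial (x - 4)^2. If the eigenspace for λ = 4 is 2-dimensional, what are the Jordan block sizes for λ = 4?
Block sizes for λ = 4: [2, 2]

Step 1 — from the characteristic polynomial, algebraic multiplicity of λ = 4 is 4. From dim ker(A − (4)·I) = 2, there are exactly 2 Jordan blocks for λ = 4.
Step 2 — from the minimal polynomial, the factor (x − 4)^2 tells us the largest block for λ = 4 has size 2.
Step 3 — with total size 4, 2 blocks, and largest block 2, the block sizes (in nonincreasing order) are [2, 2].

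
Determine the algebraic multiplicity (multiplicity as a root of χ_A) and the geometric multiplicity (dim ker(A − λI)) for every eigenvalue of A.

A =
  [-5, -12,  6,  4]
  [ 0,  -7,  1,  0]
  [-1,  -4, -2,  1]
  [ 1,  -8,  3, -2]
λ = -5: alg = 3, geom = 1; λ = -1: alg = 1, geom = 1

Step 1 — factor the characteristic polynomial to read off the algebraic multiplicities:
  χ_A(x) = (x + 1)*(x + 5)^3

Step 2 — compute geometric multiplicities via the rank-nullity identity g(λ) = n − rank(A − λI):
  rank(A − (-5)·I) = 3, so dim ker(A − (-5)·I) = n − 3 = 1
  rank(A − (-1)·I) = 3, so dim ker(A − (-1)·I) = n − 3 = 1

Summary:
  λ = -5: algebraic multiplicity = 3, geometric multiplicity = 1
  λ = -1: algebraic multiplicity = 1, geometric multiplicity = 1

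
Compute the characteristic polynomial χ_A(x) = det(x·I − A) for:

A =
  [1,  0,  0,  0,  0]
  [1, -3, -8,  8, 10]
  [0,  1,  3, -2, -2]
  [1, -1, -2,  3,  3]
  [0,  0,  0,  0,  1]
x^5 - 5*x^4 + 10*x^3 - 10*x^2 + 5*x - 1

Expanding det(x·I − A) (e.g. by cofactor expansion or by noting that A is similar to its Jordan form J, which has the same characteristic polynomial as A) gives
  χ_A(x) = x^5 - 5*x^4 + 10*x^3 - 10*x^2 + 5*x - 1
which factors as (x - 1)^5. The eigenvalues (with algebraic multiplicities) are λ = 1 with multiplicity 5.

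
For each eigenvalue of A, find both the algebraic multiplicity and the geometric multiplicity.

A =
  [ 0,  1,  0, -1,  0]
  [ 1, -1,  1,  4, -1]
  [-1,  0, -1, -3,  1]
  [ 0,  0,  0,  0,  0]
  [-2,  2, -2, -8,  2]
λ = 0: alg = 5, geom = 3

Step 1 — factor the characteristic polynomial to read off the algebraic multiplicities:
  χ_A(x) = x^5

Step 2 — compute geometric multiplicities via the rank-nullity identity g(λ) = n − rank(A − λI):
  rank(A − (0)·I) = 2, so dim ker(A − (0)·I) = n − 2 = 3

Summary:
  λ = 0: algebraic multiplicity = 5, geometric multiplicity = 3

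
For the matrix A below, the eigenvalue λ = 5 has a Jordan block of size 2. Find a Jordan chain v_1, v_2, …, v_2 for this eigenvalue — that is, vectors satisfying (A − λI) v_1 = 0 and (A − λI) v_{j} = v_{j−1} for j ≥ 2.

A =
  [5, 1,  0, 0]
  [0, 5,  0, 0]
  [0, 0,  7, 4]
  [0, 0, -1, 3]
A Jordan chain for λ = 5 of length 2:
v_1 = (1, 0, 0, 0)ᵀ
v_2 = (0, 1, 0, 0)ᵀ

Let N = A − (5)·I. We want v_2 with N^2 v_2 = 0 but N^1 v_2 ≠ 0; then v_{j-1} := N · v_j for j = 2, …, 2.

Pick v_2 = (0, 1, 0, 0)ᵀ.
Then v_1 = N · v_2 = (1, 0, 0, 0)ᵀ.

Sanity check: (A − (5)·I) v_1 = (0, 0, 0, 0)ᵀ = 0. ✓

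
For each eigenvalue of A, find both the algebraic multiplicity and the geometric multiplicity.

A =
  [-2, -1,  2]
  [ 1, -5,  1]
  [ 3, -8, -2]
λ = -3: alg = 3, geom = 1

Step 1 — factor the characteristic polynomial to read off the algebraic multiplicities:
  χ_A(x) = (x + 3)^3

Step 2 — compute geometric multiplicities via the rank-nullity identity g(λ) = n − rank(A − λI):
  rank(A − (-3)·I) = 2, so dim ker(A − (-3)·I) = n − 2 = 1

Summary:
  λ = -3: algebraic multiplicity = 3, geometric multiplicity = 1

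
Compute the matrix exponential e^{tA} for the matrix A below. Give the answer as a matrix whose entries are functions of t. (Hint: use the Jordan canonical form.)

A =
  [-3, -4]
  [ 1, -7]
e^{tA} =
  [2*t*exp(-5*t) + exp(-5*t), -4*t*exp(-5*t)]
  [t*exp(-5*t), -2*t*exp(-5*t) + exp(-5*t)]

Strategy: write A = P · J · P⁻¹ where J is a Jordan canonical form, so e^{tA} = P · e^{tJ} · P⁻¹, and e^{tJ} can be computed block-by-block.

A has Jordan form
J =
  [-5,  1]
  [ 0, -5]
(up to reordering of blocks).

Per-block formulas:
  For a 2×2 Jordan block J_2(-5): exp(t · J_2(-5)) = e^(-5t)·(I + t·N), where N is the 2×2 nilpotent shift.

After assembling e^{tJ} and conjugating by P, we get:

e^{tA} =
  [2*t*exp(-5*t) + exp(-5*t), -4*t*exp(-5*t)]
  [t*exp(-5*t), -2*t*exp(-5*t) + exp(-5*t)]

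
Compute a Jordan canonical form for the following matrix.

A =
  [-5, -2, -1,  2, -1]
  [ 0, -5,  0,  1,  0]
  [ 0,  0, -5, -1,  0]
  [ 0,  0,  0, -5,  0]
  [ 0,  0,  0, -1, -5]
J_2(-5) ⊕ J_2(-5) ⊕ J_1(-5)

The characteristic polynomial is
  det(x·I − A) = x^5 + 25*x^4 + 250*x^3 + 1250*x^2 + 3125*x + 3125 = (x + 5)^5

Eigenvalues and multiplicities (the geometric multiplicity of λ is n − rank(A − λI), which equals the number of Jordan blocks for λ):
  λ = -5: algebraic multiplicity = 5, geometric multiplicity = 3

Determining the block sizes for each eigenvalue:
  λ = -5: with am = 5 and gm = 3, the partition is not yet determined (e.g. several partitions of 5 into 3 parts exist). Let N = A − (-5)·I. Computing rank(N^1) = 2, rank(N^2) = 0; the number of blocks of size ≥ j is rank(N^{j−1}) − rank(N^j), giving [3, 2]. So we have 2 block(s) of size 2, 1 block(s) of size 1 → block sizes [2, 2, 1]

Assembling the blocks gives a Jordan form
J =
  [-5,  1,  0,  0,  0]
  [ 0, -5,  0,  0,  0]
  [ 0,  0, -5,  1,  0]
  [ 0,  0,  0, -5,  0]
  [ 0,  0,  0,  0, -5]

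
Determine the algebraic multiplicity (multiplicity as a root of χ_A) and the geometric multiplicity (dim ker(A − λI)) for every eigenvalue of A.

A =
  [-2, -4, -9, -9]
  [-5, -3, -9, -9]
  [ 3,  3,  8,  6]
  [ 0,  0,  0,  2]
λ = -1: alg = 1, geom = 1; λ = 2: alg = 3, geom = 2

Step 1 — factor the characteristic polynomial to read off the algebraic multiplicities:
  χ_A(x) = (x - 2)^3*(x + 1)

Step 2 — compute geometric multiplicities via the rank-nullity identity g(λ) = n − rank(A − λI):
  rank(A − (-1)·I) = 3, so dim ker(A − (-1)·I) = n − 3 = 1
  rank(A − (2)·I) = 2, so dim ker(A − (2)·I) = n − 2 = 2

Summary:
  λ = -1: algebraic multiplicity = 1, geometric multiplicity = 1
  λ = 2: algebraic multiplicity = 3, geometric multiplicity = 2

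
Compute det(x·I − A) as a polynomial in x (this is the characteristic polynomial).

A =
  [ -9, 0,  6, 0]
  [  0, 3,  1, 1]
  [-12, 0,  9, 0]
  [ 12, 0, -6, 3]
x^4 - 6*x^3 + 54*x - 81

Expanding det(x·I − A) (e.g. by cofactor expansion or by noting that A is similar to its Jordan form J, which has the same characteristic polynomial as A) gives
  χ_A(x) = x^4 - 6*x^3 + 54*x - 81
which factors as (x - 3)^3*(x + 3). The eigenvalues (with algebraic multiplicities) are λ = -3 with multiplicity 1, λ = 3 with multiplicity 3.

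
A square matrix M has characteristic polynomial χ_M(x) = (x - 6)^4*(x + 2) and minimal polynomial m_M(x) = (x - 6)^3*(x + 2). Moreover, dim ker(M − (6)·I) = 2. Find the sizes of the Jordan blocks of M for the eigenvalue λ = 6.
Block sizes for λ = 6: [3, 1]

Step 1 — from the characteristic polynomial, algebraic multiplicity of λ = 6 is 4. From dim ker(M − (6)·I) = 2, there are exactly 2 Jordan blocks for λ = 6.
Step 2 — from the minimal polynomial, the factor (x − 6)^3 tells us the largest block for λ = 6 has size 3.
Step 3 — with total size 4, 2 blocks, and largest block 3, the block sizes (in nonincreasing order) are [3, 1].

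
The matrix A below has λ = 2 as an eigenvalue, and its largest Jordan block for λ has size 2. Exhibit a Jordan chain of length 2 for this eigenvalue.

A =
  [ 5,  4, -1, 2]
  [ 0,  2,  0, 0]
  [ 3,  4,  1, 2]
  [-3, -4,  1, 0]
A Jordan chain for λ = 2 of length 2:
v_1 = (3, 0, 3, -3)ᵀ
v_2 = (1, 0, 0, 0)ᵀ

Let N = A − (2)·I. We want v_2 with N^2 v_2 = 0 but N^1 v_2 ≠ 0; then v_{j-1} := N · v_j for j = 2, …, 2.

Pick v_2 = (1, 0, 0, 0)ᵀ.
Then v_1 = N · v_2 = (3, 0, 3, -3)ᵀ.

Sanity check: (A − (2)·I) v_1 = (0, 0, 0, 0)ᵀ = 0. ✓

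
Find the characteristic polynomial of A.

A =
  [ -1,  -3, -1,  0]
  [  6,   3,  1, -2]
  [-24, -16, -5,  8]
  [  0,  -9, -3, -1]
x^4 + 4*x^3 + 6*x^2 + 4*x + 1

Expanding det(x·I − A) (e.g. by cofactor expansion or by noting that A is similar to its Jordan form J, which has the same characteristic polynomial as A) gives
  χ_A(x) = x^4 + 4*x^3 + 6*x^2 + 4*x + 1
which factors as (x + 1)^4. The eigenvalues (with algebraic multiplicities) are λ = -1 with multiplicity 4.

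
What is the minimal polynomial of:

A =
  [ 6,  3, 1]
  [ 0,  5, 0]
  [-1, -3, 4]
x^2 - 10*x + 25

The characteristic polynomial is χ_A(x) = (x - 5)^3, so the eigenvalues are known. The minimal polynomial is
  m_A(x) = Π_λ (x − λ)^{k_λ}
where k_λ is the size of the *largest* Jordan block for λ (equivalently, the smallest k with (A − λI)^k v = 0 for every generalised eigenvector v of λ).

  λ = 5: largest Jordan block has size 2, contributing (x − 5)^2

So m_A(x) = (x - 5)^2 = x^2 - 10*x + 25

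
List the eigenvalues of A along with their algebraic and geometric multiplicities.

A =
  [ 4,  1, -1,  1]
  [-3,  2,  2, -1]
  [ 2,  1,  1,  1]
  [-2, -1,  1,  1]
λ = 2: alg = 4, geom = 2

Step 1 — factor the characteristic polynomial to read off the algebraic multiplicities:
  χ_A(x) = (x - 2)^4

Step 2 — compute geometric multiplicities via the rank-nullity identity g(λ) = n − rank(A − λI):
  rank(A − (2)·I) = 2, so dim ker(A − (2)·I) = n − 2 = 2

Summary:
  λ = 2: algebraic multiplicity = 4, geometric multiplicity = 2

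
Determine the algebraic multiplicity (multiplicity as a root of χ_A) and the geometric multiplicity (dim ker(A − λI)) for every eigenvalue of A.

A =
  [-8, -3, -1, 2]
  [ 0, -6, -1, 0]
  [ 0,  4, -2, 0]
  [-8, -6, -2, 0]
λ = -4: alg = 4, geom = 2

Step 1 — factor the characteristic polynomial to read off the algebraic multiplicities:
  χ_A(x) = (x + 4)^4

Step 2 — compute geometric multiplicities via the rank-nullity identity g(λ) = n − rank(A − λI):
  rank(A − (-4)·I) = 2, so dim ker(A − (-4)·I) = n − 2 = 2

Summary:
  λ = -4: algebraic multiplicity = 4, geometric multiplicity = 2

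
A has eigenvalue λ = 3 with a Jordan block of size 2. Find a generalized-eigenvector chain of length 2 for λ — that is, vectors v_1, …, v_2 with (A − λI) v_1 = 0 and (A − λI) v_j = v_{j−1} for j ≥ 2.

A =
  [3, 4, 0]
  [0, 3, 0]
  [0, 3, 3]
A Jordan chain for λ = 3 of length 2:
v_1 = (4, 0, 3)ᵀ
v_2 = (0, 1, 0)ᵀ

Let N = A − (3)·I. We want v_2 with N^2 v_2 = 0 but N^1 v_2 ≠ 0; then v_{j-1} := N · v_j for j = 2, …, 2.

Pick v_2 = (0, 1, 0)ᵀ.
Then v_1 = N · v_2 = (4, 0, 3)ᵀ.

Sanity check: (A − (3)·I) v_1 = (0, 0, 0)ᵀ = 0. ✓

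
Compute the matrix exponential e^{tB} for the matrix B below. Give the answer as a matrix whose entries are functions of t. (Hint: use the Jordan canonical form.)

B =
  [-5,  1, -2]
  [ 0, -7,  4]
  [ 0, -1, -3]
e^{tB} =
  [exp(-5*t), t*exp(-5*t), -2*t*exp(-5*t)]
  [0, -2*t*exp(-5*t) + exp(-5*t), 4*t*exp(-5*t)]
  [0, -t*exp(-5*t), 2*t*exp(-5*t) + exp(-5*t)]

Strategy: write B = P · J · P⁻¹ where J is a Jordan canonical form, so e^{tB} = P · e^{tJ} · P⁻¹, and e^{tJ} can be computed block-by-block.

B has Jordan form
J =
  [-5,  1,  0]
  [ 0, -5,  0]
  [ 0,  0, -5]
(up to reordering of blocks).

Per-block formulas:
  For a 2×2 Jordan block J_2(-5): exp(t · J_2(-5)) = e^(-5t)·(I + t·N), where N is the 2×2 nilpotent shift.
  For a 1×1 block at λ = -5: exp(t · [-5]) = [e^(-5t)].

After assembling e^{tJ} and conjugating by P, we get:

e^{tB} =
  [exp(-5*t), t*exp(-5*t), -2*t*exp(-5*t)]
  [0, -2*t*exp(-5*t) + exp(-5*t), 4*t*exp(-5*t)]
  [0, -t*exp(-5*t), 2*t*exp(-5*t) + exp(-5*t)]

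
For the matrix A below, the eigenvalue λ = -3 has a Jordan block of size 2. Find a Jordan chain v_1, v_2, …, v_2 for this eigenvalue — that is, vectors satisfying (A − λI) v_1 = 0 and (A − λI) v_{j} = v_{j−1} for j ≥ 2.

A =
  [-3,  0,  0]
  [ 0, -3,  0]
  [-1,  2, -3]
A Jordan chain for λ = -3 of length 2:
v_1 = (0, 0, -1)ᵀ
v_2 = (1, 0, 0)ᵀ

Let N = A − (-3)·I. We want v_2 with N^2 v_2 = 0 but N^1 v_2 ≠ 0; then v_{j-1} := N · v_j for j = 2, …, 2.

Pick v_2 = (1, 0, 0)ᵀ.
Then v_1 = N · v_2 = (0, 0, -1)ᵀ.

Sanity check: (A − (-3)·I) v_1 = (0, 0, 0)ᵀ = 0. ✓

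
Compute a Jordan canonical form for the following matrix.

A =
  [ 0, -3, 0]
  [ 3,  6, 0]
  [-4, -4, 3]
J_2(3) ⊕ J_1(3)

The characteristic polynomial is
  det(x·I − A) = x^3 - 9*x^2 + 27*x - 27 = (x - 3)^3

Eigenvalues and multiplicities (the geometric multiplicity of λ is n − rank(A − λI), which equals the number of Jordan blocks for λ):
  λ = 3: algebraic multiplicity = 3, geometric multiplicity = 2

Determining the block sizes for each eigenvalue:
  λ = 3: 2 blocks summing to 3 forces exactly one block of size 2 and the rest size 1 → block sizes [2, 1]

Assembling the blocks gives a Jordan form
J =
  [3, 1, 0]
  [0, 3, 0]
  [0, 0, 3]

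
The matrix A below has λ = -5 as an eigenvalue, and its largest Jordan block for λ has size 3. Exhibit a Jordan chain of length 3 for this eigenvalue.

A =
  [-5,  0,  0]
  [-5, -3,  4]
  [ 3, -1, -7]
A Jordan chain for λ = -5 of length 3:
v_1 = (0, 2, -1)ᵀ
v_2 = (0, -5, 3)ᵀ
v_3 = (1, 0, 0)ᵀ

Let N = A − (-5)·I. We want v_3 with N^3 v_3 = 0 but N^2 v_3 ≠ 0; then v_{j-1} := N · v_j for j = 3, …, 2.

Pick v_3 = (1, 0, 0)ᵀ.
Then v_2 = N · v_3 = (0, -5, 3)ᵀ.
Then v_1 = N · v_2 = (0, 2, -1)ᵀ.

Sanity check: (A − (-5)·I) v_1 = (0, 0, 0)ᵀ = 0. ✓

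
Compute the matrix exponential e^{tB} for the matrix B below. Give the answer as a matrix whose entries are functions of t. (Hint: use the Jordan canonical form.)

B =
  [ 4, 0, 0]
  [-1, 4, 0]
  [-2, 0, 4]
e^{tB} =
  [exp(4*t), 0, 0]
  [-t*exp(4*t), exp(4*t), 0]
  [-2*t*exp(4*t), 0, exp(4*t)]

Strategy: write B = P · J · P⁻¹ where J is a Jordan canonical form, so e^{tB} = P · e^{tJ} · P⁻¹, and e^{tJ} can be computed block-by-block.

B has Jordan form
J =
  [4, 1, 0]
  [0, 4, 0]
  [0, 0, 4]
(up to reordering of blocks).

Per-block formulas:
  For a 2×2 Jordan block J_2(4): exp(t · J_2(4)) = e^(4t)·(I + t·N), where N is the 2×2 nilpotent shift.
  For a 1×1 block at λ = 4: exp(t · [4]) = [e^(4t)].

After assembling e^{tJ} and conjugating by P, we get:

e^{tB} =
  [exp(4*t), 0, 0]
  [-t*exp(4*t), exp(4*t), 0]
  [-2*t*exp(4*t), 0, exp(4*t)]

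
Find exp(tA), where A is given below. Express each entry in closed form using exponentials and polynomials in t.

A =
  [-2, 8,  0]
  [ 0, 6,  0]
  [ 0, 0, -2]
e^{tA} =
  [exp(-2*t), exp(6*t) - exp(-2*t), 0]
  [0, exp(6*t), 0]
  [0, 0, exp(-2*t)]

Strategy: write A = P · J · P⁻¹ where J is a Jordan canonical form, so e^{tA} = P · e^{tJ} · P⁻¹, and e^{tJ} can be computed block-by-block.

A has Jordan form
J =
  [-2,  0, 0]
  [ 0, -2, 0]
  [ 0,  0, 6]
(up to reordering of blocks).

Per-block formulas:
  For a 1×1 block at λ = 6: exp(t · [6]) = [e^(6t)].
  For a 1×1 block at λ = -2: exp(t · [-2]) = [e^(-2t)].

After assembling e^{tJ} and conjugating by P, we get:

e^{tA} =
  [exp(-2*t), exp(6*t) - exp(-2*t), 0]
  [0, exp(6*t), 0]
  [0, 0, exp(-2*t)]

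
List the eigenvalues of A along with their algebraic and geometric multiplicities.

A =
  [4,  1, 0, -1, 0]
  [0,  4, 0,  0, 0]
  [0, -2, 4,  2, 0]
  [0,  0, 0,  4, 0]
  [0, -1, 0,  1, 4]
λ = 4: alg = 5, geom = 4

Step 1 — factor the characteristic polynomial to read off the algebraic multiplicities:
  χ_A(x) = (x - 4)^5

Step 2 — compute geometric multiplicities via the rank-nullity identity g(λ) = n − rank(A − λI):
  rank(A − (4)·I) = 1, so dim ker(A − (4)·I) = n − 1 = 4

Summary:
  λ = 4: algebraic multiplicity = 5, geometric multiplicity = 4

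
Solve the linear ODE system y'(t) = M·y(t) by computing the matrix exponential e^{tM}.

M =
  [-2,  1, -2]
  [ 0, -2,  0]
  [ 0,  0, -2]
e^{tM} =
  [exp(-2*t), t*exp(-2*t), -2*t*exp(-2*t)]
  [0, exp(-2*t), 0]
  [0, 0, exp(-2*t)]

Strategy: write M = P · J · P⁻¹ where J is a Jordan canonical form, so e^{tM} = P · e^{tJ} · P⁻¹, and e^{tJ} can be computed block-by-block.

M has Jordan form
J =
  [-2,  1,  0]
  [ 0, -2,  0]
  [ 0,  0, -2]
(up to reordering of blocks).

Per-block formulas:
  For a 2×2 Jordan block J_2(-2): exp(t · J_2(-2)) = e^(-2t)·(I + t·N), where N is the 2×2 nilpotent shift.
  For a 1×1 block at λ = -2: exp(t · [-2]) = [e^(-2t)].

After assembling e^{tJ} and conjugating by P, we get:

e^{tM} =
  [exp(-2*t), t*exp(-2*t), -2*t*exp(-2*t)]
  [0, exp(-2*t), 0]
  [0, 0, exp(-2*t)]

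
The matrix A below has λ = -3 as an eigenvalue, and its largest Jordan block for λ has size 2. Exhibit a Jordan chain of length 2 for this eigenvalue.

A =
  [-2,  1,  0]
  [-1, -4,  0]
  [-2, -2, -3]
A Jordan chain for λ = -3 of length 2:
v_1 = (1, -1, -2)ᵀ
v_2 = (1, 0, 0)ᵀ

Let N = A − (-3)·I. We want v_2 with N^2 v_2 = 0 but N^1 v_2 ≠ 0; then v_{j-1} := N · v_j for j = 2, …, 2.

Pick v_2 = (1, 0, 0)ᵀ.
Then v_1 = N · v_2 = (1, -1, -2)ᵀ.

Sanity check: (A − (-3)·I) v_1 = (0, 0, 0)ᵀ = 0. ✓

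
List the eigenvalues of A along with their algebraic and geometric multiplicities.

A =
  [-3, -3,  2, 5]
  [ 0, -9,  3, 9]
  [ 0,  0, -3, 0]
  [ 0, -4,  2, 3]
λ = -3: alg = 4, geom = 2

Step 1 — factor the characteristic polynomial to read off the algebraic multiplicities:
  χ_A(x) = (x + 3)^4

Step 2 — compute geometric multiplicities via the rank-nullity identity g(λ) = n − rank(A − λI):
  rank(A − (-3)·I) = 2, so dim ker(A − (-3)·I) = n − 2 = 2

Summary:
  λ = -3: algebraic multiplicity = 4, geometric multiplicity = 2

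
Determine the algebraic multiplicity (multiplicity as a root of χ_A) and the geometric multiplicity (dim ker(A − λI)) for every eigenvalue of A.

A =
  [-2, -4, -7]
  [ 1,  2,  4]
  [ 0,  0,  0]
λ = 0: alg = 3, geom = 1

Step 1 — factor the characteristic polynomial to read off the algebraic multiplicities:
  χ_A(x) = x^3

Step 2 — compute geometric multiplicities via the rank-nullity identity g(λ) = n − rank(A − λI):
  rank(A − (0)·I) = 2, so dim ker(A − (0)·I) = n − 2 = 1

Summary:
  λ = 0: algebraic multiplicity = 3, geometric multiplicity = 1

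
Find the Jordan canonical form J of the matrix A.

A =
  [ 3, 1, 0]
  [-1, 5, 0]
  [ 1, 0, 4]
J_3(4)

The characteristic polynomial is
  det(x·I − A) = x^3 - 12*x^2 + 48*x - 64 = (x - 4)^3

Eigenvalues and multiplicities (the geometric multiplicity of λ is n − rank(A − λI), which equals the number of Jordan blocks for λ):
  λ = 4: algebraic multiplicity = 3, geometric multiplicity = 1

Determining the block sizes for each eigenvalue:
  λ = 4: one block (gm = 1), so the single block has size am = 3 → block sizes [3]

Assembling the blocks gives a Jordan form
J =
  [4, 1, 0]
  [0, 4, 1]
  [0, 0, 4]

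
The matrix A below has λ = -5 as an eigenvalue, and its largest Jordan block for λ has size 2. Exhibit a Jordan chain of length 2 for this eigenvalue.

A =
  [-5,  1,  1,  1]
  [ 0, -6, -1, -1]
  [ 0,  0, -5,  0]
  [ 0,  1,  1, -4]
A Jordan chain for λ = -5 of length 2:
v_1 = (1, -1, 0, 1)ᵀ
v_2 = (0, 1, 0, 0)ᵀ

Let N = A − (-5)·I. We want v_2 with N^2 v_2 = 0 but N^1 v_2 ≠ 0; then v_{j-1} := N · v_j for j = 2, …, 2.

Pick v_2 = (0, 1, 0, 0)ᵀ.
Then v_1 = N · v_2 = (1, -1, 0, 1)ᵀ.

Sanity check: (A − (-5)·I) v_1 = (0, 0, 0, 0)ᵀ = 0. ✓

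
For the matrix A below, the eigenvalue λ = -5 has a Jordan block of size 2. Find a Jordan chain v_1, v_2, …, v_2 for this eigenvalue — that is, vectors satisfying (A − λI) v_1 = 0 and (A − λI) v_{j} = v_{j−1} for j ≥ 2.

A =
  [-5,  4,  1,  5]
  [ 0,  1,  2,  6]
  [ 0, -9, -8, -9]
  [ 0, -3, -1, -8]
A Jordan chain for λ = -5 of length 2:
v_1 = (4, 6, -9, -3)ᵀ
v_2 = (0, 1, 0, 0)ᵀ

Let N = A − (-5)·I. We want v_2 with N^2 v_2 = 0 but N^1 v_2 ≠ 0; then v_{j-1} := N · v_j for j = 2, …, 2.

Pick v_2 = (0, 1, 0, 0)ᵀ.
Then v_1 = N · v_2 = (4, 6, -9, -3)ᵀ.

Sanity check: (A − (-5)·I) v_1 = (0, 0, 0, 0)ᵀ = 0. ✓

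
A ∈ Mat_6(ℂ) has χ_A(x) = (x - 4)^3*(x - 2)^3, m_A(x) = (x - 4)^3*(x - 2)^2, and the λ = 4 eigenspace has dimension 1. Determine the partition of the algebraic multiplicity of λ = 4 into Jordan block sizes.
Block sizes for λ = 4: [3]

Step 1 — from the characteristic polynomial, algebraic multiplicity of λ = 4 is 3. From dim ker(A − (4)·I) = 1, there are exactly 1 Jordan blocks for λ = 4.
Step 2 — from the minimal polynomial, the factor (x − 4)^3 tells us the largest block for λ = 4 has size 3.
Step 3 — with total size 3, 1 blocks, and largest block 3, the block sizes (in nonincreasing order) are [3].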